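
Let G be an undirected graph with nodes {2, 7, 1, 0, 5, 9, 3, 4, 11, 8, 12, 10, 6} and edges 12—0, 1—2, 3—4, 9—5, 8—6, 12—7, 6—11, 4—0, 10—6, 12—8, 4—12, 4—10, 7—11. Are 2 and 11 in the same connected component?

No

The component containing 2 is {1, 2}, and 11 is not in it.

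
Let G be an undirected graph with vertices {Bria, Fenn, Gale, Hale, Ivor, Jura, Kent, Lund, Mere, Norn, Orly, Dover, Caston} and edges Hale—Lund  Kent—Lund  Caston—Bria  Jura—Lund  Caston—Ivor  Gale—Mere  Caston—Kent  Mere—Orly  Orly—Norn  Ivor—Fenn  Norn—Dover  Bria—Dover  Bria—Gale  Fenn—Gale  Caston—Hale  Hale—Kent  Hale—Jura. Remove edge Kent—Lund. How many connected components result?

Kent and Lund are still connected via Kent-Hale-Lund, so the component count stays at 1.

1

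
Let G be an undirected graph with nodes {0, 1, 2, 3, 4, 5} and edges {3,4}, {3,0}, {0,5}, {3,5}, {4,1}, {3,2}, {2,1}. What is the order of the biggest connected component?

6

Starting from 0 we can reach 0, 1, 2, 3, 4, 5. That is one component of size 6.
The largest has 6 vertices.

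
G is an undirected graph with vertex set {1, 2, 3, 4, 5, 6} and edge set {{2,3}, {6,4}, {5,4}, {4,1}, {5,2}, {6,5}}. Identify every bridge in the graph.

1-4, 2-3, 2-5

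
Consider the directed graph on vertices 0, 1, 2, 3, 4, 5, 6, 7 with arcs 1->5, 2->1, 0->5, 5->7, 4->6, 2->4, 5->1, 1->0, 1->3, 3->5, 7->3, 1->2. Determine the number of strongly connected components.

{0, 1, 2, 3, 5, 7} are all mutually reachable — one SCC of size 6.
{6} is an SCC by itself.
{4} is an SCC by itself.
That gives 3 strongly connected components.

3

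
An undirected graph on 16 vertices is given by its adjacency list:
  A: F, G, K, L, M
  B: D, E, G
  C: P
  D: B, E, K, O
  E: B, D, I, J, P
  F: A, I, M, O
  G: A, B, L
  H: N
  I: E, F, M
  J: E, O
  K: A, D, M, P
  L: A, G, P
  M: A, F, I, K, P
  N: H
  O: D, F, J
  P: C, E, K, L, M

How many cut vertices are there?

1

Removing P increases the component count from 2 to 3, so P is a cut vertex.
By contrast removing K leaves 2 components; it is not a cut vertex. No other vertex is a cut vertex either.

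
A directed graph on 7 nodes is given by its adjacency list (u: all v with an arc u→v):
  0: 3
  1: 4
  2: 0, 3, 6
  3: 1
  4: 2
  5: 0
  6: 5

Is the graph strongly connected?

Yes

From 5 we can reach every vertex (0, 1, 2, 3, 4, 5, 6), and every vertex can reach 5 (0, 1, 2, 3, 4, 5, 6). So the whole graph is one strongly connected component.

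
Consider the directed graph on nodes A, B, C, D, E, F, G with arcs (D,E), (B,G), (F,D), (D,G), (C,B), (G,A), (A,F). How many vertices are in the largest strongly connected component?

4

{A, D, F, G} are all mutually reachable — one SCC of size 4.
{E} is an SCC by itself.
{C} is an SCC by itself.
{B} is an SCC by itself.
The largest has 4 vertices.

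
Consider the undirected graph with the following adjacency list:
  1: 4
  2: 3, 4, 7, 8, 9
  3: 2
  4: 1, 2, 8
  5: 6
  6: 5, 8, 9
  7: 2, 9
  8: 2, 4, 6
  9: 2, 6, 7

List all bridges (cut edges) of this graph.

1-4, 2-3, 5-6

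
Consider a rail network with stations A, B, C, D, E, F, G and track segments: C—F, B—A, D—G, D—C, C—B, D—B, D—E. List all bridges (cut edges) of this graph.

A-B, C-F, D-E, D-G

The edges on the cycle D-C-B-D are not bridges since each lies on that cycle.
But removing C—F disconnects C from F; removing B—A disconnects B from A; removing D—E disconnects D from E; removing D—G disconnects D from G — these are bridges.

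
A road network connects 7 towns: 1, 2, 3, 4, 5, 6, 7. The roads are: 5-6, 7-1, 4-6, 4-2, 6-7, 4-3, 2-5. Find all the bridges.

The edges on the cycle 4-2-5-6-4 are not bridges since each lies on that cycle.
But removing 6-7 disconnects 6 from 7; removing 4-3 disconnects 4 from 3; removing 7-1 disconnects 7 from 1 — these are bridges.

1-7, 3-4, 6-7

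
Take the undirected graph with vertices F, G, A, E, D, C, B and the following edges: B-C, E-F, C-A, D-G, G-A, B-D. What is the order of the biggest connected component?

Starting from E we can reach E, F. That is one component of size 2.
Starting from A we can reach A, B, C, D, G. That is one component of size 5.
The largest has 5 vertices.

5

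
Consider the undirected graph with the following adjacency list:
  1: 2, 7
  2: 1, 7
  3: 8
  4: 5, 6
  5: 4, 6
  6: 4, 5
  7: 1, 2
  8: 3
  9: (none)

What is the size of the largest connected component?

9 is isolated — a component by itself.
Starting from 3 we can reach 3, 8. That is one component of size 2.
Starting from 1 we can reach 1, 2, 7. That is one component of size 3.
Starting from 4 we can reach 4, 5, 6. That is one component of size 3.
The largest has 3 vertices.

3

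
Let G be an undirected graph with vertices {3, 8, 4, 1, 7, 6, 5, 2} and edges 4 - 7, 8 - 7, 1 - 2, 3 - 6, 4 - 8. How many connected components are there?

5 is isolated — a component by itself.
Starting from 3 we can reach 3, 6. That is one component of size 2.
Starting from 1 we can reach 1, 2. That is one component of size 2.
Starting from 4 we can reach 4, 7, 8. That is one component of size 3.
Total: 4 components.

4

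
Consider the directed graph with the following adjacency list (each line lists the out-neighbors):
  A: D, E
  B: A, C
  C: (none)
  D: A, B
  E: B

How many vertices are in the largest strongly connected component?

4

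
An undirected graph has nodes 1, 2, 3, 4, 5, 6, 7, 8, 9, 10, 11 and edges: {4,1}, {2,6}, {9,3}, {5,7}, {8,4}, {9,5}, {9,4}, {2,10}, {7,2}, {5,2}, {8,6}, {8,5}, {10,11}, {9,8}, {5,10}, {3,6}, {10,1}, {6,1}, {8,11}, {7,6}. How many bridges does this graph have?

0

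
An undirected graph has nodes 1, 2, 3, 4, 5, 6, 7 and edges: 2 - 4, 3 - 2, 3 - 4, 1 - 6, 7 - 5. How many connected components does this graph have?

3

Starting from 5 we can reach 5, 7. That is one component of size 2.
Starting from 1 we can reach 1, 6. That is one component of size 2.
Starting from 2 we can reach 2, 3, 4. That is one component of size 3.
Total: 3 components.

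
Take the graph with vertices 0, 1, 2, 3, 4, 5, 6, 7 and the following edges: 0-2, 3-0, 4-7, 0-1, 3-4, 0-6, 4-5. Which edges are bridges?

0-1, 0-2, 0-3, 0-6, 3-4, 4-5, 4-7

removing 7-4 disconnects 7 from 4; removing 3-4 disconnects 3 from 4; removing 2-0 disconnects 2 from 0; removing 6-0 disconnects 6 from 0 — these are bridges.
In total 7 edges are bridges.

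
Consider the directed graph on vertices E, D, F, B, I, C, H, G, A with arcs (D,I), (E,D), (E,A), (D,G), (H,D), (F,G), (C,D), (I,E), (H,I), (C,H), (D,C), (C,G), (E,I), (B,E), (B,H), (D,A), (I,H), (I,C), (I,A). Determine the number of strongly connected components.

5

{C, D, E, H, I} are all mutually reachable — one SCC of size 5.
{B} is an SCC by itself.
{G} is an SCC by itself.
{F} is an SCC by itself.
{A} is an SCC by itself.
That gives 5 strongly connected components.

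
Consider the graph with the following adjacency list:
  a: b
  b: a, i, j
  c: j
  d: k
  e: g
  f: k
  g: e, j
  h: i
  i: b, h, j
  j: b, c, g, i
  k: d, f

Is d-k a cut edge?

Yes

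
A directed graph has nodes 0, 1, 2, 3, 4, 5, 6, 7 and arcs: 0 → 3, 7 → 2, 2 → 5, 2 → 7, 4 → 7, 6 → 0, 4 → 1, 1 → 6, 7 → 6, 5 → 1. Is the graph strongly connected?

No

There is no directed path from 6 to 4, so the graph is not strongly connected.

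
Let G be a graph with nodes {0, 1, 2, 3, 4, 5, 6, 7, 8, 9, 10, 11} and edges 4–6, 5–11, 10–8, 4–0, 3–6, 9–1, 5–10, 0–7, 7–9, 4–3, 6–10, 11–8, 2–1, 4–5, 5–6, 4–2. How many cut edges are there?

The edges on the cycle 5-11-8-10-5 are not bridges since each lies on that cycle.
Every edge lies on some cycle, so there are no bridges.

0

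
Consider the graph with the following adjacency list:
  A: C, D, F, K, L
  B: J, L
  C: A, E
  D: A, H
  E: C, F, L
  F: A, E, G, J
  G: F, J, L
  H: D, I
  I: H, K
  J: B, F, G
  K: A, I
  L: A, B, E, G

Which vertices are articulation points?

Removing A increases the component count from 1 to 2, so A is a cut vertex.
By contrast removing E leaves 1 component; it is not a cut vertex. No other vertex is a cut vertex either.

A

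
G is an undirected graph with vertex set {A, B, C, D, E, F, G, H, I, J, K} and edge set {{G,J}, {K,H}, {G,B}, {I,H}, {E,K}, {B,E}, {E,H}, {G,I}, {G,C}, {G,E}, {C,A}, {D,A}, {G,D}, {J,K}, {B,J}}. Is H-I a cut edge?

No

After removing H-I, the path H-E-G-I still connects them, so the edge is not a bridge.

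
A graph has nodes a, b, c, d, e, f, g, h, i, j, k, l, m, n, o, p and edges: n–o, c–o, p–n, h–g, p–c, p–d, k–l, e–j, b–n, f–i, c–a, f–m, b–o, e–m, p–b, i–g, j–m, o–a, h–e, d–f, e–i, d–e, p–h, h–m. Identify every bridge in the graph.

k-l

The edges on the cycle p-b-n-p are not bridges since each lies on that cycle.
But removing k–l disconnects k from l — this is a bridge.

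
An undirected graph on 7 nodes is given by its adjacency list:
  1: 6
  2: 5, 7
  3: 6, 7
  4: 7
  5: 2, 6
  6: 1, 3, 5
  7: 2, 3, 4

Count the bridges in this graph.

2

The edges on the cycle 3-6-5-2-7-3 are not bridges since each lies on that cycle.
But removing 6-1 disconnects 6 from 1; removing 7-4 disconnects 7 from 4 — these are bridges.
That makes 2 bridges.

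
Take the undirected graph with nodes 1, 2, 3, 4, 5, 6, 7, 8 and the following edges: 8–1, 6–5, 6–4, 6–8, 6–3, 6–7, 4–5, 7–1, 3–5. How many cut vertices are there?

1

Removing 6 increases the component count from 2 to 3, so 6 is a cut vertex.
By contrast removing 8 leaves 2 components; it is not a cut vertex. No other vertex is a cut vertex either.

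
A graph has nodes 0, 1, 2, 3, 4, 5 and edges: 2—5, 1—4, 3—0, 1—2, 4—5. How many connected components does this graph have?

2

Starting from 0 we can reach 0, 3. That is one component of size 2.
Starting from 1 we can reach 1, 2, 4, 5. That is one component of size 4.
Total: 2 components.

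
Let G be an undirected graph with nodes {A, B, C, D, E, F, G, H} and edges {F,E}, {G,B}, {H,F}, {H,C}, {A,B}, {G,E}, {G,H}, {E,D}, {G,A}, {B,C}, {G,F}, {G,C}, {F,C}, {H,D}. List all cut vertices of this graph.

Removing F, for instance, still leaves 1 component. No single vertex removal increases the component count — the graph has no articulation points.

none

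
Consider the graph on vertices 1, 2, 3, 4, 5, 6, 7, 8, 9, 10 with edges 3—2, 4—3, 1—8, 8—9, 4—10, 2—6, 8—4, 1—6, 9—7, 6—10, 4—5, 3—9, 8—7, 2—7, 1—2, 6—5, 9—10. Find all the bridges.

none

The edges on the cycle 1-8-4-3-2-1 are not bridges since each lies on that cycle.
Every edge lies on some cycle, so there are no bridges.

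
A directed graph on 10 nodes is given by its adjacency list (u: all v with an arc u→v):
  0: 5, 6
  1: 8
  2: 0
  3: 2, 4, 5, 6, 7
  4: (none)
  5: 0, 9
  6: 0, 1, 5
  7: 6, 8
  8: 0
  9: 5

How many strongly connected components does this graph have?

5

{0, 1, 5, 6, 8, 9} are all mutually reachable — one SCC of size 6.
{4} is an SCC by itself.
{3} is an SCC by itself.
{7} is an SCC by itself.
{2} is an SCC by itself.
That gives 5 strongly connected components.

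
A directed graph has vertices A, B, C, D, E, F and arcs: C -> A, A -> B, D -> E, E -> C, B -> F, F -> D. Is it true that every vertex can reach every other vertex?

Yes

From E we can reach every vertex (A, B, C, D, E, F), and every vertex can reach E (A, B, C, D, E, F). So the whole graph is one strongly connected component.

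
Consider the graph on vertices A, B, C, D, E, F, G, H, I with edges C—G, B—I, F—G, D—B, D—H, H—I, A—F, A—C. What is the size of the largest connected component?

E is isolated — a component by itself.
Starting from A we can reach A, C, F, G. That is one component of size 4.
Starting from B we can reach B, D, H, I. That is one component of size 4.
The largest has 4 vertices.

4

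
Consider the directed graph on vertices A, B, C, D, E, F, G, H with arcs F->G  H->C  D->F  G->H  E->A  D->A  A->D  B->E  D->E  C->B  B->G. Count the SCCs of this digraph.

1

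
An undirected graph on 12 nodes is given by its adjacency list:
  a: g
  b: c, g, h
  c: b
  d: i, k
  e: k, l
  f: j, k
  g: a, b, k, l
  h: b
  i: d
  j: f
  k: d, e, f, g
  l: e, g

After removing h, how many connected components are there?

1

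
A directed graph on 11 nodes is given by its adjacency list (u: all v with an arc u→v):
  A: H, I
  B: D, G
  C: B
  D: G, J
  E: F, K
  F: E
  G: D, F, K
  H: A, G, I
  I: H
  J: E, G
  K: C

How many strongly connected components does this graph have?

{B, C, D, E, F, G, J, K} are all mutually reachable — one SCC of size 8.
{A, H, I} are all mutually reachable — one SCC of size 3.
That gives 2 strongly connected components.

2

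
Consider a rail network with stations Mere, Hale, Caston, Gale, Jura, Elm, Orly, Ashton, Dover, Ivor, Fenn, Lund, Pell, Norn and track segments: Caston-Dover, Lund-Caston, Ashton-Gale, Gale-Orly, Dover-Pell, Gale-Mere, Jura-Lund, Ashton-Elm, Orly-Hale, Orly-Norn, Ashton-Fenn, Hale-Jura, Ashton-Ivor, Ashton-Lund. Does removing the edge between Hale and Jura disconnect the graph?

After removing Hale-Jura, the path Hale-Orly-Gale-Ashton-Lund-Jura still connects them, so the edge is not a bridge.

No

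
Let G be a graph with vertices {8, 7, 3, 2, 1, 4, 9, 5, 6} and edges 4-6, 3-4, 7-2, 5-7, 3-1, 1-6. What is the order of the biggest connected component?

4

8 is isolated — a component by itself.
9 is isolated — a component by itself.
Starting from 2 we can reach 2, 5, 7. That is one component of size 3.
Starting from 1 we can reach 1, 3, 4, 6. That is one component of size 4.
The largest has 4 vertices.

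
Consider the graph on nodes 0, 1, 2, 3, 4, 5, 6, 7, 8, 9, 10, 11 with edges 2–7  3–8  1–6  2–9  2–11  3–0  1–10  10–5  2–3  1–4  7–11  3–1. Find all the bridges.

0-3, 1-10, 1-3, 1-4, 1-6, 10-5, 2-3, 2-9, 3-8

The edges on the cycle 2-7-11-2 are not bridges since each lies on that cycle.
But removing 3–1 disconnects 3 from 1; removing 2–9 disconnects 2 from 9; removing 2–3 disconnects 2 from 3; removing 1–4 disconnects 1 from 4 — these are bridges.
In total 9 edges are bridges.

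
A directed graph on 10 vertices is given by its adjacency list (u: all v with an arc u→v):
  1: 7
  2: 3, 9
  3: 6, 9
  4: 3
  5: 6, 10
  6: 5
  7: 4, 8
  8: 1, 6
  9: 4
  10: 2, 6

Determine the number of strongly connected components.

{2, 3, 4, 5, 6, 9, 10} are all mutually reachable — one SCC of size 7.
{1, 7, 8} are all mutually reachable — one SCC of size 3.
That gives 2 strongly connected components.

2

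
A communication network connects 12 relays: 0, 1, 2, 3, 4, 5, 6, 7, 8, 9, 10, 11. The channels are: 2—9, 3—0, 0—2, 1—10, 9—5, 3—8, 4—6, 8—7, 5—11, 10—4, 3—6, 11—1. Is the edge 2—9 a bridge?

After removing 2—9, the path 2-0-3-6-4-10-1-11-5-9 still connects them, so the edge is not a bridge.

No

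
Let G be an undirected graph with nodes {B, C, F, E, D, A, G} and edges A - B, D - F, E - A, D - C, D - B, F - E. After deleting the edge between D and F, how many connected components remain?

D and F are still connected via D-B-A-E-F, so the component count stays at 2.

2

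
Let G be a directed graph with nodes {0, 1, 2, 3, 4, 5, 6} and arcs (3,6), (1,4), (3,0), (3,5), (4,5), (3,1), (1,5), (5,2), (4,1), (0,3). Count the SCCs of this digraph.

{0, 3} are all mutually reachable — one SCC of size 2.
{1, 4} are all mutually reachable — one SCC of size 2.
{6} is an SCC by itself.
{5} is an SCC by itself.
{2} is an SCC by itself.
That gives 5 strongly connected components.

5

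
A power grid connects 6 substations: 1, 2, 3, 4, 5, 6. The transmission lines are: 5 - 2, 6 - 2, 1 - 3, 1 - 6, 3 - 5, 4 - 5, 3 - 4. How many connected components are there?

1

Starting from 1 we can reach 1, 2, 3, 4, 5, 6. That is one component of size 6.
Total: 1 component.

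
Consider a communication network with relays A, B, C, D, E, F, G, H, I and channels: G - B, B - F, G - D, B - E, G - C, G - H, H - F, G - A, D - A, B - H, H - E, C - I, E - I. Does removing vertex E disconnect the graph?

Deleting E leaves 1 component (was 1) (its neighbors B, H, I remain connected to each other), so E is not a cut vertex.

No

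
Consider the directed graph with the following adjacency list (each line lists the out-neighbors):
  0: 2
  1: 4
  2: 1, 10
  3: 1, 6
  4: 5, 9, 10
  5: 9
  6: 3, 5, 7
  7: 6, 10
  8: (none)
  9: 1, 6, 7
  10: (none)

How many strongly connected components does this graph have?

5

{1, 3, 4, 5, 6, 7, 9} are all mutually reachable — one SCC of size 7.
{8} is an SCC by itself.
{0} is an SCC by itself.
{2} is an SCC by itself.
{10} is an SCC by itself.
That gives 5 strongly connected components.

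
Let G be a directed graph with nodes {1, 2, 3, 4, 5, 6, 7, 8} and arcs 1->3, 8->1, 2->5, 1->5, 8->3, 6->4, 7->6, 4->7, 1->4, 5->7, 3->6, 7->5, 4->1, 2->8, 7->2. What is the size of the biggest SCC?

{1, 2, 3, 4, 5, 6, 7, 8} are all mutually reachable — one SCC of size 8.
The largest has 8 vertices.

8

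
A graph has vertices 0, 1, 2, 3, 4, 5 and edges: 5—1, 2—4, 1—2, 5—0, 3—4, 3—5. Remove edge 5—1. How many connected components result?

1

5 and 1 are still connected via 5-3-4-2-1, so the component count stays at 1.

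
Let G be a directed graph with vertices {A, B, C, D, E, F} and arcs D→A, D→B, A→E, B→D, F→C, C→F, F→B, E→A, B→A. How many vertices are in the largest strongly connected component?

{A, E} are all mutually reachable — one SCC of size 2.
{B, D} are all mutually reachable — one SCC of size 2.
{C, F} are all mutually reachable — one SCC of size 2.
The largest has 2 vertices.

2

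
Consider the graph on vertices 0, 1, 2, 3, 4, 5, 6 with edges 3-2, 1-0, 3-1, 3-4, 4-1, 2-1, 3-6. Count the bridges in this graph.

2

The edges on the cycle 3-2-1-4-3 are not bridges since each lies on that cycle.
But removing 6-3 disconnects 6 from 3; removing 0-1 disconnects 0 from 1 — these are bridges.
That makes 2 bridges.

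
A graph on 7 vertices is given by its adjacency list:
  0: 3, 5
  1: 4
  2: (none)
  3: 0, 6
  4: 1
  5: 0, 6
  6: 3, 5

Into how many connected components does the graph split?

2 is isolated — a component by itself.
Starting from 1 we can reach 1, 4. That is one component of size 2.
Starting from 0 we can reach 0, 3, 5, 6. That is one component of size 4.
Total: 3 components.

3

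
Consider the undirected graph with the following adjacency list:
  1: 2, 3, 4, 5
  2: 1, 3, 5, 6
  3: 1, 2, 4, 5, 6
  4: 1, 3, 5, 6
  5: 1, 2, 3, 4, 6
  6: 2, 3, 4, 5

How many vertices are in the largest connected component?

6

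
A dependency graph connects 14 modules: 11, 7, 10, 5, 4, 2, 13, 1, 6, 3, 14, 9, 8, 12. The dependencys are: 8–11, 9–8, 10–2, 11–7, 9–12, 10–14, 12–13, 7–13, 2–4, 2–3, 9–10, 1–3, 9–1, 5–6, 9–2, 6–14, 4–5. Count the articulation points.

Removing 9 increases the component count from 1 to 2, so 9 is a cut vertex.
By contrast removing 1 leaves 1 component; it is not a cut vertex. No other vertex is a cut vertex either.

1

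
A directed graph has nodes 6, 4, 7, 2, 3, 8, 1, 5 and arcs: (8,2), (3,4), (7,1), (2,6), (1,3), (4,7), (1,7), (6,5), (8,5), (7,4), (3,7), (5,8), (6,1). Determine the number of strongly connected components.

2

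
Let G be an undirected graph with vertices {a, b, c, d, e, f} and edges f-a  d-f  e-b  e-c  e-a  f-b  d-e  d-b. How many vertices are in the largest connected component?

6

Starting from a we can reach a, b, c, d, e, f. That is one component of size 6.
The largest has 6 vertices.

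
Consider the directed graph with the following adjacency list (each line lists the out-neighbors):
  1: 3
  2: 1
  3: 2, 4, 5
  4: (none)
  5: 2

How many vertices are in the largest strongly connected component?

4

{1, 2, 3, 5} are all mutually reachable — one SCC of size 4.
{4} is an SCC by itself.
The largest has 4 vertices.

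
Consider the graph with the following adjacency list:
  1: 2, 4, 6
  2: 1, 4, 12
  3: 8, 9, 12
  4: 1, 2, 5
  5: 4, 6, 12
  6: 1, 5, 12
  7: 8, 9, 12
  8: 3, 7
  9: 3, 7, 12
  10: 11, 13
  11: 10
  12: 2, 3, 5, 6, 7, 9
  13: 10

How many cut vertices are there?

2

Removing 10 increases the component count from 2 to 3, so 10 is a cut vertex.
Removing 12 increases the component count from 2 to 3, so 12 is a cut vertex.
By contrast removing 6 leaves 2 components; it is not a cut vertex. No other vertex is a cut vertex either.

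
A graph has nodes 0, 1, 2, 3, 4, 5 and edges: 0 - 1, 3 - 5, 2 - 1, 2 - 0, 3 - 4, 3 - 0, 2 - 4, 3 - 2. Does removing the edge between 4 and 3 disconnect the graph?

After removing 4 - 3, the path 4-2-3 still connects them, so the edge is not a bridge.

No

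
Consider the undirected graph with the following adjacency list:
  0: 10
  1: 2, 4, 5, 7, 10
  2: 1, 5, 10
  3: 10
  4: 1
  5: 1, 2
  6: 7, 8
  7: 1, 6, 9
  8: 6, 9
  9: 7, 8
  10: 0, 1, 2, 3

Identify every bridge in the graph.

0-10, 1-4, 1-7, 10-3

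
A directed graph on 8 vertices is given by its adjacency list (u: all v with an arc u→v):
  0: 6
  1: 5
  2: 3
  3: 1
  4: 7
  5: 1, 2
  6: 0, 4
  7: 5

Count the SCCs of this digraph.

4

{1, 2, 3, 5} are all mutually reachable — one SCC of size 4.
{0, 6} are all mutually reachable — one SCC of size 2.
{4} is an SCC by itself.
{7} is an SCC by itself.
That gives 4 strongly connected components.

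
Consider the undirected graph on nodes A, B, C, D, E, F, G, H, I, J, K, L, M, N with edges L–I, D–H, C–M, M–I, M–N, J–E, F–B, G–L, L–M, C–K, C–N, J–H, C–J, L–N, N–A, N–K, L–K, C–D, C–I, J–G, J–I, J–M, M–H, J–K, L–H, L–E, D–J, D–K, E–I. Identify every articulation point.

N

Removing N increases the component count from 2 to 3, so N is a cut vertex.
By contrast removing E leaves 2 components; it is not a cut vertex. No other vertex is a cut vertex either.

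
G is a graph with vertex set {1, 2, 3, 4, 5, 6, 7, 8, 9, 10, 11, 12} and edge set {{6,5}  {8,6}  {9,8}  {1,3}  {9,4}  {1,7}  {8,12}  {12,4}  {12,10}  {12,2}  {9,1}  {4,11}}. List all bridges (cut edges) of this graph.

The edges on the cycle 9-8-12-4-9 are not bridges since each lies on that cycle.
But removing 7—1 disconnects 7 from 1; removing 4—11 disconnects 4 from 11; removing 1—3 disconnects 1 from 3; removing 9—1 disconnects 9 from 1 — these are bridges.
In total 8 edges are bridges.

1-3, 1-7, 1-9, 10-12, 11-4, 12-2, 5-6, 6-8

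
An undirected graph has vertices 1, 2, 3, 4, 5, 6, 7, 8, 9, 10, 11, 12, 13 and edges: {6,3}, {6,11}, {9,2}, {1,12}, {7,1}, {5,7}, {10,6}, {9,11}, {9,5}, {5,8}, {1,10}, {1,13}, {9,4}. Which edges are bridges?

The edges on the cycle 9-5-7-1-10-6-11-9 are not bridges since each lies on that cycle.
But removing 5—8 disconnects 5 from 8; removing 1—12 disconnects 1 from 12; removing 9—4 disconnects 9 from 4; removing 3—6 disconnects 3 from 6 — these are bridges.
In total 6 edges are bridges.

1-12, 1-13, 2-9, 3-6, 4-9, 5-8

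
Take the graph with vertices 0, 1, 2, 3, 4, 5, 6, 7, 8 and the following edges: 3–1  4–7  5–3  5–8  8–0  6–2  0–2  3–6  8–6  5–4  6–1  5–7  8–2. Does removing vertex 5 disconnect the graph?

Yes

Deleting 5 raises the number of components from 1 to 2, so 5 is a cut vertex.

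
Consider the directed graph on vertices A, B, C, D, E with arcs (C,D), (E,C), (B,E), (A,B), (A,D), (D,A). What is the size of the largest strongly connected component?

{A, B, C, D, E} are all mutually reachable — one SCC of size 5.
The largest has 5 vertices.

5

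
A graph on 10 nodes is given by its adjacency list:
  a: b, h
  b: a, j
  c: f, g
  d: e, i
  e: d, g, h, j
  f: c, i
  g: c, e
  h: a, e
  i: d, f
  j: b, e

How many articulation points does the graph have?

1

Removing e increases the component count from 1 to 2, so e is a cut vertex.
By contrast removing f leaves 1 component; it is not a cut vertex. No other vertex is a cut vertex either.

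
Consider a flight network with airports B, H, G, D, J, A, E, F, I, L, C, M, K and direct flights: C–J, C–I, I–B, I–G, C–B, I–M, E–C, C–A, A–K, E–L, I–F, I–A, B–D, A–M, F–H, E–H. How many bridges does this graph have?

5

The edges on the cycle E-C-I-F-H-E are not bridges since each lies on that cycle.
But removing E–L disconnects E from L; removing J–C disconnects J from C; removing G–I disconnects G from I; removing D–B disconnects D from B — these are bridges.
In total 5 edges are bridges.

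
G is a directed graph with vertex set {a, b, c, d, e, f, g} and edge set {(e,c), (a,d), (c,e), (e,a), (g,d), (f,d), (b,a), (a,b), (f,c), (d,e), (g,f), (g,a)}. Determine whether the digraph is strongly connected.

There is no directed path from b to f, so the graph is not strongly connected.

No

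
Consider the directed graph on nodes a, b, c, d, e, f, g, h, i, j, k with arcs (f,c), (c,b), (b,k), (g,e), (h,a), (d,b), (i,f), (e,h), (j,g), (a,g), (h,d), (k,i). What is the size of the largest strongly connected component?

{b, c, f, i, k} are all mutually reachable — one SCC of size 5.
{a, e, g, h} are all mutually reachable — one SCC of size 4.
{d} is an SCC by itself.
{j} is an SCC by itself.
The largest has 5 vertices.

5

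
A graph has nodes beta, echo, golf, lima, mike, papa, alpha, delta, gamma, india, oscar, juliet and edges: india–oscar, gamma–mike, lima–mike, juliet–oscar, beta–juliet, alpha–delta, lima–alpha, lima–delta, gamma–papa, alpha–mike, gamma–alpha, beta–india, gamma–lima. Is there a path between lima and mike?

Yes

From lima we can reach lima, mike, papa, alpha, delta, gamma, which includes mike.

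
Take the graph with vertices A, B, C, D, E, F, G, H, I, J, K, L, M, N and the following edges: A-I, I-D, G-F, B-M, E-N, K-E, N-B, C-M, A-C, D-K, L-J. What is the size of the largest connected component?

9

H is isolated — a component by itself.
Starting from J we can reach J, L. That is one component of size 2.
Starting from F we can reach F, G. That is one component of size 2.
Starting from A we can reach A, B, C, D, E, I, K, M, N. That is one component of size 9.
The largest has 9 vertices.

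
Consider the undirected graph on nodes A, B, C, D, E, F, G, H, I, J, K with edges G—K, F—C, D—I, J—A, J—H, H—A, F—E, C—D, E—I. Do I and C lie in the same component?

From I we can reach C, D, E, F, I, which includes C.

Yes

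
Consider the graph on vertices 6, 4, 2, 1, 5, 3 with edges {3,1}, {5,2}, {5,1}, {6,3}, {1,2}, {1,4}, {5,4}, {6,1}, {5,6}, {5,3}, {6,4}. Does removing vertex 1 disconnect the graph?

Deleting 1 leaves 1 component (was 1) (its neighbors 2, 3, 4, 5, 6 remain connected to each other), so 1 is not a cut vertex.

No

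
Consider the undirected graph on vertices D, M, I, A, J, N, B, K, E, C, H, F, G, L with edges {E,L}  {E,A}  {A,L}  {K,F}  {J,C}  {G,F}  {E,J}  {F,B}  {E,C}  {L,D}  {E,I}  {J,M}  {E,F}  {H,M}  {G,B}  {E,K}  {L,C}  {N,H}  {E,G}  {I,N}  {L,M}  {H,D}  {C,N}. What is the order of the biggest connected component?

Starting from A we can reach A, B, C, D, E, F, G, H, I, J, K, L, M, N. That is one component of size 14.
The largest has 14 vertices.

14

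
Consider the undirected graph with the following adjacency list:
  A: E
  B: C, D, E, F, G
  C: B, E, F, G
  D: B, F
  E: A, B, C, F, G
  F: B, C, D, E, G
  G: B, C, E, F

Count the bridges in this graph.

1

The edges on the cycle B-G-F-E-B are not bridges since each lies on that cycle.
But removing A-E disconnects A from E — this is a bridge.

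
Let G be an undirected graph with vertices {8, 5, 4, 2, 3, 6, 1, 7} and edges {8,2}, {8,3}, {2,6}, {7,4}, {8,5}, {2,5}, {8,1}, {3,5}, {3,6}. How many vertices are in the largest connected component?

6

Starting from 4 we can reach 4, 7. That is one component of size 2.
Starting from 1 we can reach 1, 2, 3, 5, 6, 8. That is one component of size 6.
The largest has 6 vertices.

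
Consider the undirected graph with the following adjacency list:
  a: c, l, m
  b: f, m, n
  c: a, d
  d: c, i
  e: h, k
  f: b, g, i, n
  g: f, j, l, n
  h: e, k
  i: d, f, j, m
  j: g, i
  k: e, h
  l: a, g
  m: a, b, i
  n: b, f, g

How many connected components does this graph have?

Starting from e we can reach e, h, k. That is one component of size 3.
Starting from a we can reach a, b, c, d, f, g, i, j, l, m, n. That is one component of size 11.
Total: 2 components.

2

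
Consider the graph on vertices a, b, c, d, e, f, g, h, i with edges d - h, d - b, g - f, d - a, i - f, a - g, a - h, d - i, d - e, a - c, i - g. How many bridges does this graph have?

The edges on the cycle d-a-h-d are not bridges since each lies on that cycle.
But removing b - d disconnects b from d; removing e - d disconnects e from d; removing c - a disconnects c from a — these are bridges.
That makes 3 bridges.

3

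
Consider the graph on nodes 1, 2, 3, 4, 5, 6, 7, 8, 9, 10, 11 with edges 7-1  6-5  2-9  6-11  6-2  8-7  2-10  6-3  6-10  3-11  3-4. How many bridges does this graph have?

5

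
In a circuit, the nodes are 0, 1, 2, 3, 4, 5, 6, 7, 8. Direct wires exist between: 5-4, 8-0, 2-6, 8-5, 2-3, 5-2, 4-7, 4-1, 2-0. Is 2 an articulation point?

Deleting 2 raises the number of components from 1 to 3, so 2 is a cut vertex.

Yes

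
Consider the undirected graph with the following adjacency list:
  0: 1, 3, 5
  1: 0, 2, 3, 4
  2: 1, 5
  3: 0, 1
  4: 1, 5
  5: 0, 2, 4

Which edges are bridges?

none

The edges on the cycle 3-0-5-4-1-3 are not bridges since each lies on that cycle.
Every edge lies on some cycle, so there are no bridges.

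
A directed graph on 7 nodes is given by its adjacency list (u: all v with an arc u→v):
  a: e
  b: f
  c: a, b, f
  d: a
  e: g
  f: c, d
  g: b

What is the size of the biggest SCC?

7

{a, b, c, d, e, f, g} are all mutually reachable — one SCC of size 7.
The largest has 7 vertices.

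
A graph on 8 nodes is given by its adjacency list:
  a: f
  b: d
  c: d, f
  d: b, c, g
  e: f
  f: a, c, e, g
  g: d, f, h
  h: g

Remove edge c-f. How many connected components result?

1

c and f are still connected via c-d-g-f, so the component count stays at 1.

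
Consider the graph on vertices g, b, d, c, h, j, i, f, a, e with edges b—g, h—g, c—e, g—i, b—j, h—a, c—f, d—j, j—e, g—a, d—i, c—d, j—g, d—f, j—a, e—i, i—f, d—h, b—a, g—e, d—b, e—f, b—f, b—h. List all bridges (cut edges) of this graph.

none

The edges on the cycle d-b-h-g-e-i-d are not bridges since each lies on that cycle.
Every edge lies on some cycle, so there are no bridges.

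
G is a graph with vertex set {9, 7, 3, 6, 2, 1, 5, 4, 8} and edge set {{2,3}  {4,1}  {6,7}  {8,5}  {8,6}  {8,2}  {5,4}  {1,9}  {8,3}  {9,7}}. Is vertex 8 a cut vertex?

Yes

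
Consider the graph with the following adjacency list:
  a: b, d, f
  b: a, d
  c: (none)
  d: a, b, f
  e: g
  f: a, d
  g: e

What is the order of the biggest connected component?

c is isolated — a component by itself.
Starting from e we can reach e, g. That is one component of size 2.
Starting from a we can reach a, b, d, f. That is one component of size 4.
The largest has 4 vertices.

4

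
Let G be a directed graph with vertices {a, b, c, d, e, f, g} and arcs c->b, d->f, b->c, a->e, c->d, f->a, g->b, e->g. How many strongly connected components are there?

{a, b, c, d, e, f, g} are all mutually reachable — one SCC of size 7.
That gives 1 strongly connected component.

1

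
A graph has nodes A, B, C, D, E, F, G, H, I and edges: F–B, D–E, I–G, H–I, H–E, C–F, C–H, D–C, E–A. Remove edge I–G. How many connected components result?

2

Before removal there is 1 component.
I–G is a bridge — removing it separates I's side from G's side.
After removal: 2 components.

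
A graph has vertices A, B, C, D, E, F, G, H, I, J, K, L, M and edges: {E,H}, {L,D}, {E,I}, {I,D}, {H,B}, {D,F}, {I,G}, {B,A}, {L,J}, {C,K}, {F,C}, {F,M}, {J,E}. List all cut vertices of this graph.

B, C, D, E, F, H, I

Removing B increases the component count from 1 to 2, so B is a cut vertex.
Removing C increases the component count from 1 to 2, so C is a cut vertex.
Removing D increases the component count from 1 to 2, so D is a cut vertex.
Likewise E, F, H, I are cut vertices.
By contrast removing G leaves 1 component; it is not a cut vertex. No other vertex is a cut vertex either.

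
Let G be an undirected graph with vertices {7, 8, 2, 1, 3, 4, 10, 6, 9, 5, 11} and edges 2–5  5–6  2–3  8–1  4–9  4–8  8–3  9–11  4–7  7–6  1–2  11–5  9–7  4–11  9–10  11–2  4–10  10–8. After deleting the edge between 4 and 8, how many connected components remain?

1

4 and 8 are still connected via 4-10-8, so the component count stays at 1.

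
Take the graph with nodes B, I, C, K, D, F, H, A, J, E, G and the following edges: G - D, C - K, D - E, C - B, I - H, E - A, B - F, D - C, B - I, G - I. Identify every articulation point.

Removing B increases the component count from 2 to 3, so B is a cut vertex.
Removing C increases the component count from 2 to 3, so C is a cut vertex.
Removing D increases the component count from 2 to 3, so D is a cut vertex.
Likewise E, I are cut vertices.
By contrast removing H leaves 2 components; it is not a cut vertex. No other vertex is a cut vertex either.

B, C, D, E, I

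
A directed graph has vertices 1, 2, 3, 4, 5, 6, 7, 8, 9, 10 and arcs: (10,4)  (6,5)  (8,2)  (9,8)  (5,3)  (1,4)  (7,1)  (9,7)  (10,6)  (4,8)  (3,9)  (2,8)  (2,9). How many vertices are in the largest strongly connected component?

6

{1, 2, 4, 7, 8, 9} are all mutually reachable — one SCC of size 6.
{6} is an SCC by itself.
{3} is an SCC by itself.
{10} is an SCC by itself.
{5} is an SCC by itself.
The largest has 6 vertices.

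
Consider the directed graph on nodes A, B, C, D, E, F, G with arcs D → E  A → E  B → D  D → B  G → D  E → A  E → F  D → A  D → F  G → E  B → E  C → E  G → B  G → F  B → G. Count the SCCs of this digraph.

{B, D, G} are all mutually reachable — one SCC of size 3.
{A, E} are all mutually reachable — one SCC of size 2.
{C} is an SCC by itself.
{F} is an SCC by itself.
That gives 4 strongly connected components.

4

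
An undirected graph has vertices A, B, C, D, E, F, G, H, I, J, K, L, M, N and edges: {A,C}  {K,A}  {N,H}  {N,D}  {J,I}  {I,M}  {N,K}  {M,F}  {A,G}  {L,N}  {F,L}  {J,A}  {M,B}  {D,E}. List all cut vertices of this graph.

A, D, M, N

Removing A increases the component count from 1 to 3, so A is a cut vertex.
Removing D increases the component count from 1 to 2, so D is a cut vertex.
Removing M increases the component count from 1 to 2, so M is a cut vertex.
Likewise N is a cut vertex.
By contrast removing B leaves 1 component; it is not a cut vertex. No other vertex is a cut vertex either.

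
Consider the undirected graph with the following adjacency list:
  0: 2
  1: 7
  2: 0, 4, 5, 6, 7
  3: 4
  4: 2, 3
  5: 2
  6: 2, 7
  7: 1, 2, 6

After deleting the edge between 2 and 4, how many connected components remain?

2

Before removal there is 1 component.
2-4 is a bridge — removing it separates 2's side from 4's side.
After removal: 2 components.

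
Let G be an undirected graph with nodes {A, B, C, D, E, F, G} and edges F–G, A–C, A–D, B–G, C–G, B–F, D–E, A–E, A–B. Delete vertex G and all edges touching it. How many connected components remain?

1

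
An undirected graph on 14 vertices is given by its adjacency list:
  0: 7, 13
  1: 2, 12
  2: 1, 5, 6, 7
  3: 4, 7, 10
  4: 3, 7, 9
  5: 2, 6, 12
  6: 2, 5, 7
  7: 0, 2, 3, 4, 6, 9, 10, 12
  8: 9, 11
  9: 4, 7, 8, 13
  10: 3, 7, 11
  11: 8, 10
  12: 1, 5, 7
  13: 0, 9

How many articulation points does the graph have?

1

Removing 7 increases the component count from 1 to 2, so 7 is a cut vertex.
By contrast removing 11 leaves 1 component; it is not a cut vertex. No other vertex is a cut vertex either.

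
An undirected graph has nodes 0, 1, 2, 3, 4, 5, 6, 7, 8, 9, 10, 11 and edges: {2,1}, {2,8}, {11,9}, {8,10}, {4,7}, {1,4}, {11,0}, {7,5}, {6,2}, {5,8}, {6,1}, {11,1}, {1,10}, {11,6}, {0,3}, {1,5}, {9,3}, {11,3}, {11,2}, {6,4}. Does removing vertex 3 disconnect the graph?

No

Deleting 3 leaves 1 component (was 1) (its neighbors 0, 9, 11 remain connected to each other), so 3 is not a cut vertex.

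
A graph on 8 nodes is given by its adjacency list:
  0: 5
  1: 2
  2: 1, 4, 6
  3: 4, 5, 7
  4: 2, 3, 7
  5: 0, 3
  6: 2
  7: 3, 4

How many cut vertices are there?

Removing 2 increases the component count from 1 to 3, so 2 is a cut vertex.
Removing 3 increases the component count from 1 to 2, so 3 is a cut vertex.
Removing 4 increases the component count from 1 to 2, so 4 is a cut vertex.
Likewise 5 is a cut vertex.
By contrast removing 1 leaves 1 component; it is not a cut vertex. No other vertex is a cut vertex either.

4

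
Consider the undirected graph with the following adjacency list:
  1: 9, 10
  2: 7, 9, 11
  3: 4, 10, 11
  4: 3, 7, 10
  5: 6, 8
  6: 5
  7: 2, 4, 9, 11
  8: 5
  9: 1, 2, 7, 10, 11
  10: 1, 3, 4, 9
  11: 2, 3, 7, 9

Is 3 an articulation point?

No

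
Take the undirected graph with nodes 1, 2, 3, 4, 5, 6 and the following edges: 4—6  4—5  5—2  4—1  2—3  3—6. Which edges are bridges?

The edges on the cycle 4-5-2-3-6-4 are not bridges since each lies on that cycle.
But removing 4—1 disconnects 4 from 1 — this is a bridge.

1-4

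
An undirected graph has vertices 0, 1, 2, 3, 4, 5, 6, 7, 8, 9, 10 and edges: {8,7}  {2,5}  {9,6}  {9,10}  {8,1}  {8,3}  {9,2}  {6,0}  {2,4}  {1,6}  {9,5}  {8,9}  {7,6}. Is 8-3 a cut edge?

Removing 8-3 leaves no path between 8 and 3: the component count goes from 1 to 2. So it is a bridge.

Yes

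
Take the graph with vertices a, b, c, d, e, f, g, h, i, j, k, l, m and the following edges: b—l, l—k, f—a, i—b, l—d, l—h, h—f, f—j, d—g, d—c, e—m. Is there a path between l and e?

The component containing l is {a, b, c, d, f, g, h, i, j, k, l}, and e is not in it.

No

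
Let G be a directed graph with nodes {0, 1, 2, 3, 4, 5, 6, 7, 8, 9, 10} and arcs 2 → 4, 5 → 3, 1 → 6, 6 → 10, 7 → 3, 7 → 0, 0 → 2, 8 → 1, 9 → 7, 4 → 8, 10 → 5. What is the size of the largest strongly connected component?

{2} is an SCC by itself.
{5} is an SCC by itself.
{4} is an SCC by itself.
{6} is an SCC by itself.
{1} is an SCC by itself.
(and 6 more singleton SCCs)
The largest has 1 vertex.

1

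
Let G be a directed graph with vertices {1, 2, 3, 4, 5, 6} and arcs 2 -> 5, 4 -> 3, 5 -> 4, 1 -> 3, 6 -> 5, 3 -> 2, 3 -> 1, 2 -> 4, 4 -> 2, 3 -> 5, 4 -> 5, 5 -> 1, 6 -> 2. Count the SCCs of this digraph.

2

{1, 2, 3, 4, 5} are all mutually reachable — one SCC of size 5.
{6} is an SCC by itself.
That gives 2 strongly connected components.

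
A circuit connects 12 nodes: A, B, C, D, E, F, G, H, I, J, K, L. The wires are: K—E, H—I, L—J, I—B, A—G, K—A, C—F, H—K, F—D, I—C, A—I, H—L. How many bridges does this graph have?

The edges on the cycle H-K-A-I-H are not bridges since each lies on that cycle.
But removing J—L disconnects J from L; removing F—D disconnects F from D; removing B—I disconnects B from I; removing I—C disconnects I from C — these are bridges.
In total 8 edges are bridges.

8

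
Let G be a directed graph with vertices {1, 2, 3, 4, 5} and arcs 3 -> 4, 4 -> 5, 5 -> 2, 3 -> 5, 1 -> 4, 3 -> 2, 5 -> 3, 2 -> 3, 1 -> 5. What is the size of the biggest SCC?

{2, 3, 4, 5} are all mutually reachable — one SCC of size 4.
{1} is an SCC by itself.
The largest has 4 vertices.

4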